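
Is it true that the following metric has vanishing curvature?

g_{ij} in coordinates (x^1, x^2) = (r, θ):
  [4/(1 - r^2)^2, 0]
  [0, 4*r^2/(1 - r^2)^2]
Non-zero Christoffel symbols:
Γ^r_{r r} = 2*r/(1 - r^2)
Γ^r_{θ θ} = (r^3 + r)/(r^2 - 1)
Γ^θ_{r θ} = (-r^2 - 1)/(r^3 - r)
Ricci tensor: R_{rr} = -4/(r^2 - 1)^2, R_{rθ} = 0, R_{θθ} = -4*r^2/(r^2 - 1)^2
The Ricci tensor is non-zero, so the Riemann tensor is non-zero: not flat.
No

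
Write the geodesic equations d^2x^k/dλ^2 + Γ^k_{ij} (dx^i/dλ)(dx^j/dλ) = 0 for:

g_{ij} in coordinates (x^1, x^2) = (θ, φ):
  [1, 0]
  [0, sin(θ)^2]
Geodesic equation: d^2x^k/dλ^2 + Γ^k_{ij} (dx^i/dλ)(dx^j/dλ) = 0.
Non-zero Christoffel symbols:
Γ^θ_{φ φ} = -sin(2*θ)/2
Γ^φ_{θ φ} = 1/tan(θ)
Substituting (the symmetric pair Γ^k_{ij}, Γ^k_{ji} combines into a factor 2):
d^2θ/dλ^2 - (sin(2*θ)/2) (dφ/dλ)^2 = 0
d^2φ/dλ^2 + (2/tan(θ)) (dθ/dλ)(dφ/dλ) = 0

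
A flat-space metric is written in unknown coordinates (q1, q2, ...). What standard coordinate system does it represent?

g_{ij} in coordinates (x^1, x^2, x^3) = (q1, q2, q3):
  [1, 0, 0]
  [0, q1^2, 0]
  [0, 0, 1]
The line element ds^2 = dq1^2 + q1^2 dq2^2 + dq3^2 is dr^2 + r^2 dθ^2 + dz^2 with q1 = r, q2 = θ, q3 = z.
cylindrical coordinates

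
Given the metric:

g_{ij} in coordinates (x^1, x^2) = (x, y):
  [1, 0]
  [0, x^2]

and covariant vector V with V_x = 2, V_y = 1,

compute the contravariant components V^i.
Inverse metric (diagonal): g^{xx} = 1, g^{yy} = 1/x^2
V^i = g^{ij} V_j:
V^x = (1)(2) + (0)(1) = 2
V^y = (0)(2) + (1/x^2)(1) = 1/x^2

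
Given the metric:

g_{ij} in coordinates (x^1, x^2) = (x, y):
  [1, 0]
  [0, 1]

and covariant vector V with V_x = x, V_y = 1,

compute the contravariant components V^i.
Inverse metric (diagonal): g^{xx} = 1, g^{yy} = 1
V^i = g^{ij} V_j:
V^x = (1)(x) + (0)(1) = x
V^y = (0)(x) + (1)(1) = 1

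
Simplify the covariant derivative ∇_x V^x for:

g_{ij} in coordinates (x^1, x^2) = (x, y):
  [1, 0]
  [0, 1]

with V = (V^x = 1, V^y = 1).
All Christoffel symbols are zero.
∇_x V^x = ∂_x V^x + Γ^x_{x j} V^j
  = (0) + (0)(1) + (0)(1)
  = 0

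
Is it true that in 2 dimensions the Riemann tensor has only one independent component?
The number of independent components is n^2(n^2-1)/12 = 4·3/12 = 1 for n = 2 (e.g. R_{1212}).
Yes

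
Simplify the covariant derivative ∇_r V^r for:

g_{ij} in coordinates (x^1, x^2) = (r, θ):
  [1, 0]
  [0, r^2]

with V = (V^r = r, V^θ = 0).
Non-zero Christoffel symbols:
Γ^r_{θ θ} = -r
Γ^θ_{r θ} = 1/r
∇_r V^r = ∂_r V^r + Γ^r_{r j} V^j
  = (1) + (0)(r) + (0)(0)
  = 1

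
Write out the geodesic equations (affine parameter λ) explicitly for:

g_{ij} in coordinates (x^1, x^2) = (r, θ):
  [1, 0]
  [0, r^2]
Geodesic equation: d^2x^k/dλ^2 + Γ^k_{ij} (dx^i/dλ)(dx^j/dλ) = 0.
Non-zero Christoffel symbols:
Γ^r_{θ θ} = -r
Γ^θ_{r θ} = 1/r
Substituting (the symmetric pair Γ^k_{ij}, Γ^k_{ji} combines into a factor 2):
d^2r/dλ^2 - r (dθ/dλ)^2 = 0
d^2θ/dλ^2 + (2/r) (dr/dλ)(dθ/dλ) = 0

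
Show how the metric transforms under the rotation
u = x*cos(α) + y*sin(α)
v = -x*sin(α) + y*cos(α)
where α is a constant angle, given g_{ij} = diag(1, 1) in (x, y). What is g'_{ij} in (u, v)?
Invert the transformation: x = u*cos(α) - v*sin(α), y = u*sin(α) + v*cos(α)
g'_{ij} = (∂x^k/∂x'^i)(∂x^l/∂x'^j) g_{kl}; with g_{kl} = δ_{kl} this is Σ_k (∂x^k/∂x'^i)(∂x^k/∂x'^j).
Jacobian: ∂x/∂u = cos(α), ∂x/∂v = -sin(α), ∂y/∂u = sin(α), ∂y/∂v = cos(α)
g'_{uu} = (cos(α))(cos(α)) + (sin(α))(sin(α)) = 1
g'_{uv} = (cos(α))(-sin(α)) + (sin(α))(cos(α)) = 0
g'_{vv} = (-sin(α))(-sin(α)) + (cos(α))(cos(α)) = 1
g'_{ij} = diag(1, 1)
The Euclidean metric is invariant under rotations.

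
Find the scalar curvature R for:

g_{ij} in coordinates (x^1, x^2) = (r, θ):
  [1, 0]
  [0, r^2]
Non-zero Christoffel symbols (Γ^k_{ij} = Γ^k_{ji}):
Γ^r_{θ θ} = -r
Γ^θ_{r θ} = 1/r
Ricci tensor (R_{ij} = R^k_{ikj}): R_{rr} = 0, R_{rθ} = 0, R_{θθ} = 0
Inverse metric: g^{rr} = 1, g^{θθ} = 1/r^2
R = g^{ij} R_{ij} = (1)(0) + (1/r^2)(0) = 0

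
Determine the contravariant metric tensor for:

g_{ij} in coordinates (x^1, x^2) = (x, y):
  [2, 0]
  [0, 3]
The metric is diagonal, so g^{ij} is diagonal with entries 1/g_{ii}: diag(1/2, 1/3).
g^{ij}:
  [1/2, 0]
  [0, 1/3]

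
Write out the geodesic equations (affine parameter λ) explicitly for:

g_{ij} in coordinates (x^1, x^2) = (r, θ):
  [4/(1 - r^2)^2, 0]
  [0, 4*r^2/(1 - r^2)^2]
Geodesic equation: d^2x^k/dλ^2 + Γ^k_{ij} (dx^i/dλ)(dx^j/dλ) = 0.
Non-zero Christoffel symbols:
Γ^r_{r r} = 2*r/(1 - r^2)
Γ^r_{θ θ} = (r^3 + r)/(r^2 - 1)
Γ^θ_{r θ} = (-r^2 - 1)/(r^3 - r)
Substituting (the symmetric pair Γ^k_{ij}, Γ^k_{ji} combines into a factor 2):
d^2r/dλ^2 + (2*r/(1 - r^2)) (dr/dλ)^2 + ((r^3 + r)/(r^2 - 1)) (dθ/dλ)^2 = 0
d^2θ/dλ^2 + ((-2*r^2 - 2)/(r^3 - r)) (dr/dλ)(dθ/dλ) = 0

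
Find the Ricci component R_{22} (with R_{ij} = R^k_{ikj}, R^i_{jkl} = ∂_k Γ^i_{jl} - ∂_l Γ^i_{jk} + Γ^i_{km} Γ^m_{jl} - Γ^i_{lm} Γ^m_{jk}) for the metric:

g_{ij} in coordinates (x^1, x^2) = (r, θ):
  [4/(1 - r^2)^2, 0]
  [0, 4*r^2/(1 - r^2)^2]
Non-zero Christoffel symbols (Γ^k_{ij} = Γ^k_{ji}):
Γ^r_{r r} = 2*r/(1 - r^2)
Γ^r_{θ θ} = (r^3 + r)/(r^2 - 1)
Γ^θ_{r θ} = (-r^2 - 1)/(r^3 - r)
R^r_{θ r θ} = ∂_r Γ^r_{θ θ} - ∂_θ Γ^r_{θ r} + Γ^r_{r m} Γ^m_{θ θ} - Γ^r_{θ m} Γ^m_{θ r}
  = ((r^4 - 4*r^2 - 1)/(r^2 - 1)^2) - (0) + (-2*r^2*(r^2 + 1)/(r^2 - 1)^2) - (-(r^2 + 1)^2/(r^2 - 1)^2) = -4*r^2/(r^2 - 1)^2
R^θ_{θ θ θ} = 0 (a repeated index in an antisymmetric pair)
R_{θθ} = R^r_{θ r θ} + R^θ_{θ θ θ} = (-4*r^2/(r^2 - 1)^2) + (0) = -4*r^2/(r^2 - 1)^2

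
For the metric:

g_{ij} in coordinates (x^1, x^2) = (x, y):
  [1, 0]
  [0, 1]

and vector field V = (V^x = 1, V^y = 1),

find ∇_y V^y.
All Christoffel symbols are zero.
∇_y V^y = ∂_y V^y + Γ^y_{y j} V^j
  = (0) + (0)(1) + (0)(1)
  = 0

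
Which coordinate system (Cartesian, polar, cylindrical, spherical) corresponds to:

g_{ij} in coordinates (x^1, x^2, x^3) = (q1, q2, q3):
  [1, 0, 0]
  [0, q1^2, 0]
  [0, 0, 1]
The line element ds^2 = dq1^2 + q1^2 dq2^2 + dq3^2 is dr^2 + r^2 dθ^2 + dz^2 with q1 = r, q2 = θ, q3 = z.
cylindrical coordinates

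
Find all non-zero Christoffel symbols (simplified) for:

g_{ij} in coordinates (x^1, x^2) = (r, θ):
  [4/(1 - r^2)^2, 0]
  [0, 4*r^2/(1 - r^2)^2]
Using Γ^k_{ij} = (1/2) g^{km} (∂_i g_{mj} + ∂_j g_{mi} - ∂_m g_{ij}); the metric is diagonal, so only the m = k term contributes.
Non-zero symbols (using the symmetry Γ^k_{ij} = Γ^k_{ji}):
Γ^r_{r r} = (1/2) g^{rr} (∂_r g_{rr} + ∂_r g_{rr} - ∂_r g_{rr}) = (1/2)((1 - r^2)^2/4)((16*r/(1 - r^2)^3) + (16*r/(1 - r^2)^3) - (16*r/(1 - r^2)^3)) = 2*r/(1 - r^2)
Γ^r_{θ θ} = (1/2) g^{rr} (∂_θ g_{rθ} + ∂_θ g_{rθ} - ∂_r g_{θθ}) = (1/2)((1 - r^2)^2/4)((0) + (0) - (-8*(r^3 + r)/(r^2 - 1)^3)) = (r^3 + r)/(r^2 - 1)
Γ^θ_{r θ} = (1/2) g^{θθ} (∂_r g_{θθ} + ∂_θ g_{θr} - ∂_θ g_{rθ}) = (1/2)((1 - r^2)^2/(4*r^2))((-8*(r^3 + r)/(r^2 - 1)^3) + (0) - (0)) = (-r^2 - 1)/(r^3 - r)
All other Christoffel symbols are zero.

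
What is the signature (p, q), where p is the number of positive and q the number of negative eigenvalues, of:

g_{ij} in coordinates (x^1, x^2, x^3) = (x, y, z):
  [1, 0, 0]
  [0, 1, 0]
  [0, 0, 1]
The metric is diagonal, so its eigenvalues are the diagonal entries: 1, 1, 1 (at a generic point, where coordinate-dependent entries are positive).
3 positive, 0 negative.
(3, 0) - Riemannian (positive definite)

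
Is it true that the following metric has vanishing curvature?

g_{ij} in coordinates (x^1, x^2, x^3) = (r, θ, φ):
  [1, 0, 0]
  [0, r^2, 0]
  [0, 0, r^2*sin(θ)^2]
Non-zero Christoffel symbols:
Γ^r_{θ θ} = -r
Γ^r_{φ φ} = -r*sin(θ)^2
Γ^θ_{r θ} = 1/r
Γ^θ_{φ φ} = -sin(2*θ)/2
Γ^φ_{r φ} = 1/r
Γ^φ_{θ φ} = 1/tan(θ)
Ricci tensor: R_{rr} = 0, R_{rθ} = 0, R_{rφ} = 0, R_{θθ} = 0, R_{θφ} = 0, R_{φφ} = 0
All R_{ij} vanish; in 3 dimensions the Riemann tensor is fully determined by the Ricci tensor, so R^i_{jkl} = 0: the metric is flat (curvilinear coordinates on flat space).
Yes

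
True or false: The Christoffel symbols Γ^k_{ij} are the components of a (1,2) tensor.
Under a change of coordinates Γ picks up an inhomogeneous term ∂²x/∂x'∂x'; e.g. Γ = 0 in Cartesian coordinates but Γ^r_{θθ} = -r in polar coordinates on the same flat plane.
False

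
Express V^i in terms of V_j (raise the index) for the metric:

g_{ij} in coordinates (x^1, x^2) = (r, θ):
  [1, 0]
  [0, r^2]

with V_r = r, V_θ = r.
Inverse metric (diagonal): g^{rr} = 1, g^{θθ} = 1/r^2
V^i = g^{ij} V_j:
V^r = (1)(r) + (0)(r) = r
V^θ = (0)(r) + (1/r^2)(r) = 1/r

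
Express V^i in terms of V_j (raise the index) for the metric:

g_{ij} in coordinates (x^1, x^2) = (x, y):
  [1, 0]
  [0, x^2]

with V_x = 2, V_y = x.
Inverse metric (diagonal): g^{xx} = 1, g^{yy} = 1/x^2
V^i = g^{ij} V_j:
V^x = (1)(2) + (0)(x) = 2
V^y = (0)(2) + (1/x^2)(x) = 1/x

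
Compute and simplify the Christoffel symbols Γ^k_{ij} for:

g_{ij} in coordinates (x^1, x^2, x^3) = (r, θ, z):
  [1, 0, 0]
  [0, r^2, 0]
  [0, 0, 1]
Using Γ^k_{ij} = (1/2) g^{km} (∂_i g_{mj} + ∂_j g_{mi} - ∂_m g_{ij}); the metric is diagonal, so only the m = k term contributes.
Non-zero symbols (using the symmetry Γ^k_{ij} = Γ^k_{ji}):
Γ^r_{θ θ} = (1/2) g^{rr} (∂_θ g_{rθ} + ∂_θ g_{rθ} - ∂_r g_{θθ}) = (1/2)(1)((0) + (0) - (2*r)) = -r
Γ^θ_{r θ} = (1/2) g^{θθ} (∂_r g_{θθ} + ∂_θ g_{θr} - ∂_θ g_{rθ}) = (1/2)(1/r^2)((2*r) + (0) - (0)) = 1/r
All other Christoffel symbols are zero.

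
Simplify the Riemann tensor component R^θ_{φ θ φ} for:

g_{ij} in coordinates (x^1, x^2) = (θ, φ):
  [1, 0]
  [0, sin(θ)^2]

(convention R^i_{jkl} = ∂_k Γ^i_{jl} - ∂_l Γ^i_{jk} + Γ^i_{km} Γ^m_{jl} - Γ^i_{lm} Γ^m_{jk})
Non-zero Christoffel symbols (Γ^k_{ij} = Γ^k_{ji}):
Γ^θ_{φ φ} = -sin(2*θ)/2
Γ^φ_{θ φ} = 1/tan(θ)
R^θ_{φ θ φ} = ∂_θ Γ^θ_{φ φ} - ∂_φ Γ^θ_{φ θ} + Γ^θ_{θ m} Γ^m_{φ φ} - Γ^θ_{φ m} Γ^m_{φ θ}
  = (-cos(2*θ)) - (0) + (0) - (-cos(θ)^2) = sin(θ)^2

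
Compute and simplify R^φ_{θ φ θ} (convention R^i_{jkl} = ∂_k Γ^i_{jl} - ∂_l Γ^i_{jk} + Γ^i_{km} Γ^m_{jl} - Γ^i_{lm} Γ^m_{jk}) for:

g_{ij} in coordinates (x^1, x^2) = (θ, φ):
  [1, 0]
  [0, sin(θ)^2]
Non-zero Christoffel symbols (Γ^k_{ij} = Γ^k_{ji}):
Γ^θ_{φ φ} = -sin(2*θ)/2
Γ^φ_{θ φ} = 1/tan(θ)
R^φ_{θ φ θ} = ∂_φ Γ^φ_{θ θ} - ∂_θ Γ^φ_{θ φ} + Γ^φ_{φ m} Γ^m_{θ θ} - Γ^φ_{θ m} Γ^m_{θ φ}
  = (0) - (-1/sin(θ)^2) + (0) - (1/tan(θ)^2) = 1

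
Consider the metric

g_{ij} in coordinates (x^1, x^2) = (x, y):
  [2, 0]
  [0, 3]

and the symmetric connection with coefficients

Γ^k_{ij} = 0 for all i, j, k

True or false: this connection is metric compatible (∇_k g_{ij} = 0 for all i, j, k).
Using ∇_k g_{ij} = ∂_k g_{ij} - Γ^m_{ki} g_{mj} - Γ^m_{kj} g_{im}:
e.g. ∇_x g_{xy} = (0) - (0) - (0) = 0
Every component ∇_k g_{ij} vanishes: the connection is metric compatible.
True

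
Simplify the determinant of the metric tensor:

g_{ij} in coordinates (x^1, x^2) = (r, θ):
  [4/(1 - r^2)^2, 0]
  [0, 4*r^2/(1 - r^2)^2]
For a 2×2 metric: det(g) = g_{11}·g_{22} - g_{12}·g_{21}
= (4/(1 - r^2)^2)·(4*r^2/(1 - r^2)^2) - (0)·(0)
= 16*r^2/(1 - r^2)^4 - 0
det(g) = 16*r^2/(1 - r^2)^4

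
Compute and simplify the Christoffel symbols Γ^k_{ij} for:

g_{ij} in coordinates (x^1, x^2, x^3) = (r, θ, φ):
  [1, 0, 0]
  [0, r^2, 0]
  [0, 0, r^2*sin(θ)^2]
Using Γ^k_{ij} = (1/2) g^{km} (∂_i g_{mj} + ∂_j g_{mi} - ∂_m g_{ij}); the metric is diagonal, so only the m = k term contributes.
Non-zero symbols (using the symmetry Γ^k_{ij} = Γ^k_{ji}):
Γ^r_{θ θ} = (1/2) g^{rr} (∂_θ g_{rθ} + ∂_θ g_{rθ} - ∂_r g_{θθ}) = (1/2)(1)((0) + (0) - (2*r)) = -r
Γ^r_{φ φ} = (1/2) g^{rr} (∂_φ g_{rφ} + ∂_φ g_{rφ} - ∂_r g_{φφ}) = (1/2)(1)((0) + (0) - (2*r*sin(θ)^2)) = -r*sin(θ)^2
Γ^θ_{r θ} = (1/2) g^{θθ} (∂_r g_{θθ} + ∂_θ g_{θr} - ∂_θ g_{rθ}) = (1/2)(1/r^2)((2*r) + (0) - (0)) = 1/r
Γ^θ_{φ φ} = (1/2) g^{θθ} (∂_φ g_{θφ} + ∂_φ g_{θφ} - ∂_θ g_{φφ}) = (1/2)(1/r^2)((0) + (0) - (r^2*sin(2*θ))) = -sin(2*θ)/2
Γ^φ_{r φ} = (1/2) g^{φφ} (∂_r g_{φφ} + ∂_φ g_{φr} - ∂_φ g_{rφ}) = (1/2)(1/(r^2*sin(θ)^2))((2*r*sin(θ)^2) + (0) - (0)) = 1/r
Γ^φ_{θ φ} = (1/2) g^{φφ} (∂_θ g_{φφ} + ∂_φ g_{φθ} - ∂_φ g_{θφ}) = (1/2)(1/(r^2*sin(θ)^2))((r^2*sin(2*θ)) + (0) - (0)) = 1/tan(θ)
All other Christoffel symbols are zero.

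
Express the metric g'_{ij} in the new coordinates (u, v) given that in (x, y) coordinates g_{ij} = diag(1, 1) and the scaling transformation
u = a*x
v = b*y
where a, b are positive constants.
Invert the transformation: x = u/a, y = v/b
g'_{ij} = (∂x^k/∂x'^i)(∂x^l/∂x'^j) g_{kl}; with g_{kl} = δ_{kl} this is Σ_k (∂x^k/∂x'^i)(∂x^k/∂x'^j).
Jacobian: ∂x/∂u = 1/a, ∂x/∂v = 0, ∂y/∂u = 0, ∂y/∂v = 1/b
g'_{uu} = (1/a)(1/a) + (0)(0) = 1/a^2
g'_{uv} = (1/a)(0) + (0)(1/b) = 0
g'_{vv} = (0)(0) + (1/b)(1/b) = 1/b^2
g'_{ij} = diag(1/a^2, 1/b^2)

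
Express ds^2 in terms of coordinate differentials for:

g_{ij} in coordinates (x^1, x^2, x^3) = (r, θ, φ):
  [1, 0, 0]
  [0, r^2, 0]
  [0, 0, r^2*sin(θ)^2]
ds^2 = g_{ij} dx^i dx^j; only the non-zero components contribute.
ds^2 = dr^2 + r^2 dθ^2 + r^2*sin(θ)^2 dφ^2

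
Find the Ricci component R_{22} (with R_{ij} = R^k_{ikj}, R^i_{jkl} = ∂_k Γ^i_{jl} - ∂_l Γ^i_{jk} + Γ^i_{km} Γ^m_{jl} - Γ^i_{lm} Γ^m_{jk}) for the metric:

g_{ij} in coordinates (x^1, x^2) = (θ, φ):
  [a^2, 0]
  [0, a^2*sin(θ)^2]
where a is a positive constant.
Non-zero Christoffel symbols (Γ^k_{ij} = Γ^k_{ji}):
Γ^θ_{φ φ} = -sin(2*θ)/2
Γ^φ_{θ φ} = 1/tan(θ)
R^θ_{φ θ φ} = ∂_θ Γ^θ_{φ φ} - ∂_φ Γ^θ_{φ θ} + Γ^θ_{θ m} Γ^m_{φ φ} - Γ^θ_{φ m} Γ^m_{φ θ}
  = (-cos(2*θ)) - (0) + (0) - (-cos(θ)^2) = sin(θ)^2
R^φ_{φ φ φ} = 0 (a repeated index in an antisymmetric pair)
R_{φφ} = R^θ_{φ θ φ} + R^φ_{φ φ φ} = (sin(θ)^2) + (0) = sin(θ)^2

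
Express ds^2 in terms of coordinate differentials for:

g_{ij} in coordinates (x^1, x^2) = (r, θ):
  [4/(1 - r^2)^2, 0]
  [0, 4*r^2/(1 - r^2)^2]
ds^2 = g_{ij} dx^i dx^j; only the non-zero components contribute.
ds^2 = (4/(1 - r^2)^2) dr^2 + (4*r^2/(1 - r^2)^2) dθ^2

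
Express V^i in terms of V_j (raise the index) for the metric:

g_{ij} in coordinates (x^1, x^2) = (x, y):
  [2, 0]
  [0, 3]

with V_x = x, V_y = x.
Inverse metric (diagonal): g^{xx} = 1/2, g^{yy} = 1/3
V^i = g^{ij} V_j:
V^x = (1/2)(x) + (0)(x) = x/2
V^y = (0)(x) + (1/3)(x) = x/3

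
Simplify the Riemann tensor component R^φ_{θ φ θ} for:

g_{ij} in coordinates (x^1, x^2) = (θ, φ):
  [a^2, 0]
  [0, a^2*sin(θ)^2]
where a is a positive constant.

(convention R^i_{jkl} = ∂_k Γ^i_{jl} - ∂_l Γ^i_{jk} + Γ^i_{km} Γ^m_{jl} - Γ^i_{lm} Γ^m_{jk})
Non-zero Christoffel symbols (Γ^k_{ij} = Γ^k_{ji}):
Γ^θ_{φ φ} = -sin(2*θ)/2
Γ^φ_{θ φ} = 1/tan(θ)
R^φ_{θ φ θ} = ∂_φ Γ^φ_{θ θ} - ∂_θ Γ^φ_{θ φ} + Γ^φ_{φ m} Γ^m_{θ θ} - Γ^φ_{θ m} Γ^m_{θ φ}
  = (0) - (-1/sin(θ)^2) + (0) - (1/tan(θ)^2) = 1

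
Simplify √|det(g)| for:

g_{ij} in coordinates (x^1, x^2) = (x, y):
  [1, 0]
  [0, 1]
det(g) = 1
√|det(g)| = 1
Volume element: dV = 1 dx dy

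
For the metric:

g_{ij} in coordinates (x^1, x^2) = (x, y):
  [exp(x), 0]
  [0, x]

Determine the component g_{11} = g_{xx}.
With x^1 = x, x^2 = y, g_{11} = g_{xx} is the row-1, column-1 entry of the matrix.
g_{11} = exp(x)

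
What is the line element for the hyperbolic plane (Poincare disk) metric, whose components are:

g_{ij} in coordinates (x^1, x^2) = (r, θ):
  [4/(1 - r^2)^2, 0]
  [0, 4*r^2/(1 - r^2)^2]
ds^2 = g_{ij} dx^i dx^j; only the non-zero components contribute.
ds^2 = (4/(1 - r^2)^2) dr^2 + (4*r^2/(1 - r^2)^2) dθ^2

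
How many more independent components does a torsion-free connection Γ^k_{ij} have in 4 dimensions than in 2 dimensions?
Independent components in n dimensions: n × n(n+1)/2 = n^2(n+1)/2.
4D: 4 × 10 = 40
2D: 2 × 3 = 6
Difference = 40 - 6 = 34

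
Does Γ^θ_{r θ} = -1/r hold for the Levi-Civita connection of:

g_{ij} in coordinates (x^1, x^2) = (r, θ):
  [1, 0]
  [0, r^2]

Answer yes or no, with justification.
Γ^θ_{r θ} = (1/2) g^{θθ} (∂_r g_{θθ} + ∂_θ g_{θr} - ∂_θ g_{rθ}) = (1/2)(1/r^2)((2*r) + (0) - (0)) = 1/r
This differs from the proposed value -1/r.
No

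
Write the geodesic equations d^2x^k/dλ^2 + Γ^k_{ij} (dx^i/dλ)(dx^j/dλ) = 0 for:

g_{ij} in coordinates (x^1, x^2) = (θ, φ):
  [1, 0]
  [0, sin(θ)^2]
Geodesic equation: d^2x^k/dλ^2 + Γ^k_{ij} (dx^i/dλ)(dx^j/dλ) = 0.
Non-zero Christoffel symbols:
Γ^θ_{φ φ} = -sin(2*θ)/2
Γ^φ_{θ φ} = 1/tan(θ)
Substituting (the symmetric pair Γ^k_{ij}, Γ^k_{ji} combines into a factor 2):
d^2θ/dλ^2 - (sin(2*θ)/2) (dφ/dλ)^2 = 0
d^2φ/dλ^2 + (2/tan(θ)) (dθ/dλ)(dφ/dλ) = 0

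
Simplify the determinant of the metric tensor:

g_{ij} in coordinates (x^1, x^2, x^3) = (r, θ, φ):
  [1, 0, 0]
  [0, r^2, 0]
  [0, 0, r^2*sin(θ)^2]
Diagonal metric: det(g) = g_{11}·g_{22}·g_{33}
= (1)·(r^2)·(r^2*sin(θ)^2)
det(g) = r^4*sin(θ)^2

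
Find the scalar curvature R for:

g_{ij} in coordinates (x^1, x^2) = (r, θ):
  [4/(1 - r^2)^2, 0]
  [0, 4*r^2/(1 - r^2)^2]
Non-zero Christoffel symbols (Γ^k_{ij} = Γ^k_{ji}):
Γ^r_{r r} = 2*r/(1 - r^2)
Γ^r_{θ θ} = (r^3 + r)/(r^2 - 1)
Γ^θ_{r θ} = (-r^2 - 1)/(r^3 - r)
Ricci tensor (R_{ij} = R^k_{ikj}): R_{rr} = -4/(r^2 - 1)^2, R_{rθ} = 0, R_{θθ} = -4*r^2/(r^2 - 1)^2
Inverse metric: g^{rr} = (1 - r^2)^2/4, g^{θθ} = (1 - r^2)^2/(4*r^2)
R = g^{ij} R_{ij} = ((1 - r^2)^2/4)(-4/(r^2 - 1)^2) + ((1 - r^2)^2/(4*r^2))(-4*r^2/(r^2 - 1)^2) = -2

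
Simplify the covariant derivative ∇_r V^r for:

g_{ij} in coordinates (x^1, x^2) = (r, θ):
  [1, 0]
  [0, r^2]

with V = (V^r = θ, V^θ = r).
Non-zero Christoffel symbols:
Γ^r_{θ θ} = -r
Γ^θ_{r θ} = 1/r
∇_r V^r = ∂_r V^r + Γ^r_{r j} V^j
  = (0) + (0)(θ) + (0)(r)
  = 0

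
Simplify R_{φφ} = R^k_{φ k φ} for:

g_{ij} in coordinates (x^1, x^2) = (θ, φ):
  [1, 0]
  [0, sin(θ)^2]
Non-zero Christoffel symbols (Γ^k_{ij} = Γ^k_{ji}):
Γ^θ_{φ φ} = -sin(2*θ)/2
Γ^φ_{θ φ} = 1/tan(θ)
R^θ_{φ θ φ} = ∂_θ Γ^θ_{φ φ} - ∂_φ Γ^θ_{φ θ} + Γ^θ_{θ m} Γ^m_{φ φ} - Γ^θ_{φ m} Γ^m_{φ θ}
  = (-cos(2*θ)) - (0) + (0) - (-cos(θ)^2) = sin(θ)^2
R^φ_{φ φ φ} = 0 (a repeated index in an antisymmetric pair)
R_{φφ} = R^θ_{φ θ φ} + R^φ_{φ φ φ} = (sin(θ)^2) + (0) = sin(θ)^2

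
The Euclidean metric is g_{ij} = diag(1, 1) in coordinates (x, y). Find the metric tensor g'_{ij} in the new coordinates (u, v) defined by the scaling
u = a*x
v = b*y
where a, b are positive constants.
Invert the transformation: x = u/a, y = v/b
g'_{ij} = (∂x^k/∂x'^i)(∂x^l/∂x'^j) g_{kl}; with g_{kl} = δ_{kl} this is Σ_k (∂x^k/∂x'^i)(∂x^k/∂x'^j).
Jacobian: ∂x/∂u = 1/a, ∂x/∂v = 0, ∂y/∂u = 0, ∂y/∂v = 1/b
g'_{uu} = (1/a)(1/a) + (0)(0) = 1/a^2
g'_{uv} = (1/a)(0) + (0)(1/b) = 0
g'_{vv} = (0)(0) + (1/b)(1/b) = 1/b^2
g'_{ij} = diag(1/a^2, 1/b^2)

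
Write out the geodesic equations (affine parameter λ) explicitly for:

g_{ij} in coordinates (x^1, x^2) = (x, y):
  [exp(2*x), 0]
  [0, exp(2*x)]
Geodesic equation: d^2x^k/dλ^2 + Γ^k_{ij} (dx^i/dλ)(dx^j/dλ) = 0.
Non-zero Christoffel symbols:
Γ^x_{x x} = 1
Γ^x_{y y} = -1
Γ^y_{x y} = 1
Substituting (the symmetric pair Γ^k_{ij}, Γ^k_{ji} combines into a factor 2):
d^2x/dλ^2 + (dx/dλ)^2 - (dy/dλ)^2 = 0
d^2y/dλ^2 + 2 (dx/dλ)(dy/dλ) = 0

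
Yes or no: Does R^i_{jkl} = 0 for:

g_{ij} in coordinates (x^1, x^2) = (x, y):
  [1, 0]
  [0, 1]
All metric components are constant, so every Christoffel symbol vanishes and R^i_{jkl} = 0.
Yes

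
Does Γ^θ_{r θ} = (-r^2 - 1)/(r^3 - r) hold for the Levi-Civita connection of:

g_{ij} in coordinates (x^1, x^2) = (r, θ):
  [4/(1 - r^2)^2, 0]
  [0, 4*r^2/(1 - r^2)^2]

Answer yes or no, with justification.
Γ^θ_{r θ} = (1/2) g^{θθ} (∂_r g_{θθ} + ∂_θ g_{θr} - ∂_θ g_{rθ}) = (1/2)((1 - r^2)^2/(4*r^2))((-8*(r^3 + r)/(r^2 - 1)^3) + (0) - (0)) = (-r^2 - 1)/(r^3 - r)
This equals the proposed value (-r^2 - 1)/(r^3 - r).
Yes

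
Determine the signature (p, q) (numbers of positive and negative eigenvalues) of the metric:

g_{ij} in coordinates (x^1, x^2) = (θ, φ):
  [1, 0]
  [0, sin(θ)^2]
The metric is diagonal, so its eigenvalues are the diagonal entries: 1, sin(θ)^2 (at a generic point, where coordinate-dependent entries are positive).
2 positive, 0 negative.
(2, 0) - Riemannian (positive definite)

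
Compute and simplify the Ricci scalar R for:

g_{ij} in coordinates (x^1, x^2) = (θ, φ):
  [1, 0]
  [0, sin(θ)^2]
Non-zero Christoffel symbols (Γ^k_{ij} = Γ^k_{ji}):
Γ^θ_{φ φ} = -sin(2*θ)/2
Γ^φ_{θ φ} = 1/tan(θ)
Ricci tensor (R_{ij} = R^k_{ikj}): R_{θθ} = 1, R_{θφ} = 0, R_{φφ} = sin(θ)^2
Inverse metric: g^{θθ} = 1, g^{φφ} = 1/sin(θ)^2
R = g^{ij} R_{ij} = (1)(1) + (1/sin(θ)^2)(sin(θ)^2) = 2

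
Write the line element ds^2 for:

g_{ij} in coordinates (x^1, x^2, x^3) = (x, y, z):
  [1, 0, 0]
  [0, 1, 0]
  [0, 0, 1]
ds^2 = g_{ij} dx^i dx^j; only the non-zero components contribute.
ds^2 = dx^2 + dy^2 + dz^2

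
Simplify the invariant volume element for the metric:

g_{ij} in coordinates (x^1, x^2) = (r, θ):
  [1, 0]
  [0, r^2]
det(g) = r^2
√|det(g)| = r
Volume element: dV = r dr dθ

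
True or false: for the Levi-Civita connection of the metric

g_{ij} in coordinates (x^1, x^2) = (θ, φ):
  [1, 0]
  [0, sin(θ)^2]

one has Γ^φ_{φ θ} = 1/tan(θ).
Γ^φ_{φ θ} = (1/2) g^{φφ} (∂_φ g_{φθ} + ∂_θ g_{φφ} - ∂_φ g_{φθ}) = (1/2)(1/sin(θ)^2)((0) + (sin(2*θ)) - (0)) = 1/tan(θ)
This equals the proposed value 1/tan(θ).
True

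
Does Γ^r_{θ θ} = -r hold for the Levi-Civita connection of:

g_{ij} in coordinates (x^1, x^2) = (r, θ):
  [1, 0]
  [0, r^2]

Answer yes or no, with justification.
Γ^r_{θ θ} = (1/2) g^{rr} (∂_θ g_{rθ} + ∂_θ g_{rθ} - ∂_r g_{θθ}) = (1/2)(1)((0) + (0) - (2*r)) = -r
This equals the proposed value -r.
Yes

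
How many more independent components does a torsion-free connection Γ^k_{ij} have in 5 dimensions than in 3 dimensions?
Independent components in n dimensions: n × n(n+1)/2 = n^2(n+1)/2.
5D: 5 × 15 = 75
3D: 3 × 6 = 18
Difference = 75 - 18 = 57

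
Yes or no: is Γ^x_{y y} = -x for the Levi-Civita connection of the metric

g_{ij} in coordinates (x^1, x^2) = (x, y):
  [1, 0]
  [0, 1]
Γ^x_{y y} = (1/2) g^{xx} (∂_y g_{xy} + ∂_y g_{xy} - ∂_x g_{yy}) = (1/2)(1)((0) + (0) - (0)) = 0
This differs from the proposed value -x.
No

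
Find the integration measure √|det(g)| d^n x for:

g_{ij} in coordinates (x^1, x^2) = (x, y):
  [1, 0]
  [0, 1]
det(g) = 1
√|det(g)| = 1
Volume element: dV = 1 dx dy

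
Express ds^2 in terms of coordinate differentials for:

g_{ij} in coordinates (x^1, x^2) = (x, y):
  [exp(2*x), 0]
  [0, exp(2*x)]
ds^2 = g_{ij} dx^i dx^j; only the non-zero components contribute.
ds^2 = exp(2*x) dx^2 + exp(2*x) dy^2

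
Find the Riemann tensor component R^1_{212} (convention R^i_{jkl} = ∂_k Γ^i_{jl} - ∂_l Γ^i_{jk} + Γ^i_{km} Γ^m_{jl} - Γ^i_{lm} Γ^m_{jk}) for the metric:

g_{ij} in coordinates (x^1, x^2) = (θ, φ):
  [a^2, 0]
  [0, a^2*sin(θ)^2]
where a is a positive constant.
Non-zero Christoffel symbols (Γ^k_{ij} = Γ^k_{ji}):
Γ^θ_{φ φ} = -sin(2*θ)/2
Γ^φ_{θ φ} = 1/tan(θ)
R^θ_{φ θ φ} = ∂_θ Γ^θ_{φ φ} - ∂_φ Γ^θ_{φ θ} + Γ^θ_{θ m} Γ^m_{φ φ} - Γ^θ_{φ m} Γ^m_{φ θ}
  = (-cos(2*θ)) - (0) + (0) - (-cos(θ)^2) = sin(θ)^2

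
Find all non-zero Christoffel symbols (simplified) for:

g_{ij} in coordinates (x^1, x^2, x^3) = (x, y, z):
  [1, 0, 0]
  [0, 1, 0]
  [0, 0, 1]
Using Γ^k_{ij} = (1/2) g^{km} (∂_i g_{mj} + ∂_j g_{mi} - ∂_m g_{ij}); the metric is diagonal, so only the m = k term contributes.
Every metric component is constant, so all ∂_m g_{ij} = 0 and every Christoffel symbol vanishes.
All Christoffel symbols are zero.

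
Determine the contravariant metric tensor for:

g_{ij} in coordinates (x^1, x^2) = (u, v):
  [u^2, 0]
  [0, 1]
The metric is diagonal, so g^{ij} is diagonal with entries 1/g_{ii}: diag(1/(u^2), 1).
g^{ij}:
  [1/u^2, 0]
  [0, 1]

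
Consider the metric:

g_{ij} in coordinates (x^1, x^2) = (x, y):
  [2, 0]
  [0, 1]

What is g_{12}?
With x^1 = x, x^2 = y, g_{12} = g_{xy} is the row-1, column-2 entry of the matrix.
g_{12} = 0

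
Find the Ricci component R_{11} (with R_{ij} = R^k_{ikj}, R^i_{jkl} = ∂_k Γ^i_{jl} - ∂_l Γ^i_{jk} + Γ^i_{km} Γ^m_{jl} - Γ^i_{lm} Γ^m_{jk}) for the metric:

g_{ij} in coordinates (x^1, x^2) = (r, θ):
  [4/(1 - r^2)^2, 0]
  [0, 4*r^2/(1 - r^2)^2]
Non-zero Christoffel symbols (Γ^k_{ij} = Γ^k_{ji}):
Γ^r_{r r} = 2*r/(1 - r^2)
Γ^r_{θ θ} = (r^3 + r)/(r^2 - 1)
Γ^θ_{r θ} = (-r^2 - 1)/(r^3 - r)
R^r_{r r r} = 0 (a repeated index in an antisymmetric pair)
R^θ_{r θ r} = ∂_θ Γ^θ_{r r} - ∂_r Γ^θ_{r θ} + Γ^θ_{θ m} Γ^m_{r r} - Γ^θ_{r m} Γ^m_{r θ}
  = (0) - ((r^4 + 4*r^2 - 1)/(r^3 - r)^2) + (2*(r^2 + 1)/(r^2 - 1)^2) - ((r^2 + 1)^2/(r^3 - r)^2) = -4/(r^2 - 1)^2
R_{rr} = R^r_{r r r} + R^θ_{r θ r} = (0) + (-4/(r^2 - 1)^2) = -4/(r^2 - 1)^2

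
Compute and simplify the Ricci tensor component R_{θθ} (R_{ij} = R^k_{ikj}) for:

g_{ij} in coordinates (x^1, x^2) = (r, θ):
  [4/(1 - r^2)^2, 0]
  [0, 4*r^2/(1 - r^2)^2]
Non-zero Christoffel symbols (Γ^k_{ij} = Γ^k_{ji}):
Γ^r_{r r} = 2*r/(1 - r^2)
Γ^r_{θ θ} = (r^3 + r)/(r^2 - 1)
Γ^θ_{r θ} = (-r^2 - 1)/(r^3 - r)
R^r_{θ r θ} = ∂_r Γ^r_{θ θ} - ∂_θ Γ^r_{θ r} + Γ^r_{r m} Γ^m_{θ θ} - Γ^r_{θ m} Γ^m_{θ r}
  = ((r^4 - 4*r^2 - 1)/(r^2 - 1)^2) - (0) + (-2*r^2*(r^2 + 1)/(r^2 - 1)^2) - (-(r^2 + 1)^2/(r^2 - 1)^2) = -4*r^2/(r^2 - 1)^2
R^θ_{θ θ θ} = 0 (a repeated index in an antisymmetric pair)
R_{θθ} = R^r_{θ r θ} + R^θ_{θ θ θ} = (-4*r^2/(r^2 - 1)^2) + (0) = -4*r^2/(r^2 - 1)^2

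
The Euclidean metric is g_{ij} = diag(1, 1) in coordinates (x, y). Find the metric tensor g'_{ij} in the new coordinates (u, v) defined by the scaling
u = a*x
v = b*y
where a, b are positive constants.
Invert the transformation: x = u/a, y = v/b
g'_{ij} = (∂x^k/∂x'^i)(∂x^l/∂x'^j) g_{kl}; with g_{kl} = δ_{kl} this is Σ_k (∂x^k/∂x'^i)(∂x^k/∂x'^j).
Jacobian: ∂x/∂u = 1/a, ∂x/∂v = 0, ∂y/∂u = 0, ∂y/∂v = 1/b
g'_{uu} = (1/a)(1/a) + (0)(0) = 1/a^2
g'_{uv} = (1/a)(0) + (0)(1/b) = 0
g'_{vv} = (0)(0) + (1/b)(1/b) = 1/b^2
g'_{ij} = diag(1/a^2, 1/b^2)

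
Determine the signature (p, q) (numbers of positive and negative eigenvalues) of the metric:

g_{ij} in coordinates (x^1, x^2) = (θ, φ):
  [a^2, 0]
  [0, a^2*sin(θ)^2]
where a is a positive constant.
The metric is diagonal, so its eigenvalues are the diagonal entries: a^2, a^2*sin(θ)^2 (at a generic point, where coordinate-dependent entries are positive).
2 positive, 0 negative.
(2, 0) - Riemannian (positive definite)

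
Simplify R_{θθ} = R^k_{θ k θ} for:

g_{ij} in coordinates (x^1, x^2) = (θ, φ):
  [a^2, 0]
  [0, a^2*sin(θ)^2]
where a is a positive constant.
Non-zero Christoffel symbols (Γ^k_{ij} = Γ^k_{ji}):
Γ^θ_{φ φ} = -sin(2*θ)/2
Γ^φ_{θ φ} = 1/tan(θ)
R^θ_{θ θ θ} = 0 (a repeated index in an antisymmetric pair)
R^φ_{θ φ θ} = ∂_φ Γ^φ_{θ θ} - ∂_θ Γ^φ_{θ φ} + Γ^φ_{φ m} Γ^m_{θ θ} - Γ^φ_{θ m} Γ^m_{θ φ}
  = (0) - (-1/sin(θ)^2) + (0) - (1/tan(θ)^2) = 1
R_{θθ} = R^θ_{θ θ θ} + R^φ_{θ φ θ} = (0) + (1) = 1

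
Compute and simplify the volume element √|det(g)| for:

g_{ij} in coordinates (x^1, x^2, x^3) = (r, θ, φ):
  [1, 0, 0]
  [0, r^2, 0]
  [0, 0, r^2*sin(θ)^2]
det(g) = r^4*sin(θ)^2
√|det(g)| = r^2*sin(θ) (taking 0 < θ < π so that |sin(θ)| = sin(θ))
Volume element: dV = r^2*sin(θ) dr dθ dφ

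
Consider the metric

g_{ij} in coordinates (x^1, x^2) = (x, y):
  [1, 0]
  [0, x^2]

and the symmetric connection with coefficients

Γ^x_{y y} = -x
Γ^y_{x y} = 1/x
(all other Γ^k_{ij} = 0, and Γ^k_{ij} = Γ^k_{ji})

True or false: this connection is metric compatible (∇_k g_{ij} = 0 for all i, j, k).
Using ∇_k g_{ij} = ∂_k g_{ij} - Γ^m_{ki} g_{mj} - Γ^m_{kj} g_{im}:
e.g. ∇_x g_{yy} = (2*x) - (x) - (x) = 0
Every component ∇_k g_{ij} vanishes: the connection is metric compatible.
True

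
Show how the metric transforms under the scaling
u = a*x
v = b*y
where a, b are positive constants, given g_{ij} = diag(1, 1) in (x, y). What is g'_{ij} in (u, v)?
Invert the transformation: x = u/a, y = v/b
g'_{ij} = (∂x^k/∂x'^i)(∂x^l/∂x'^j) g_{kl}; with g_{kl} = δ_{kl} this is Σ_k (∂x^k/∂x'^i)(∂x^k/∂x'^j).
Jacobian: ∂x/∂u = 1/a, ∂x/∂v = 0, ∂y/∂u = 0, ∂y/∂v = 1/b
g'_{uu} = (1/a)(1/a) + (0)(0) = 1/a^2
g'_{uv} = (1/a)(0) + (0)(1/b) = 0
g'_{vv} = (0)(0) + (1/b)(1/b) = 1/b^2
g'_{ij} = diag(1/a^2, 1/b^2)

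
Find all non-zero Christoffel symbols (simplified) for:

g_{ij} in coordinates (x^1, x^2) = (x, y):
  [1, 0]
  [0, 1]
Using Γ^k_{ij} = (1/2) g^{km} (∂_i g_{mj} + ∂_j g_{mi} - ∂_m g_{ij}); the metric is diagonal, so only the m = k term contributes.
Every metric component is constant, so all ∂_m g_{ij} = 0 and every Christoffel symbol vanishes.
All Christoffel symbols are zero.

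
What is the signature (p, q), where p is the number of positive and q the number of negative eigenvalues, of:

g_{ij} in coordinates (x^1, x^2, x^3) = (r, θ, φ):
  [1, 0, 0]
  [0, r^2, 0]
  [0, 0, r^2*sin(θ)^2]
The metric is diagonal, so its eigenvalues are the diagonal entries: 1, r^2, r^2*sin(θ)^2 (at a generic point, where coordinate-dependent entries are positive).
3 positive, 0 negative.
(3, 0) - Riemannian (positive definite)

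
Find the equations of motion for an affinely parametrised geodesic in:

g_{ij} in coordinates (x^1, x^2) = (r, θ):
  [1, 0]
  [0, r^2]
Geodesic equation: d^2x^k/dλ^2 + Γ^k_{ij} (dx^i/dλ)(dx^j/dλ) = 0.
Non-zero Christoffel symbols:
Γ^r_{θ θ} = -r
Γ^θ_{r θ} = 1/r
Substituting (the symmetric pair Γ^k_{ij}, Γ^k_{ji} combines into a factor 2):
d^2r/dλ^2 - r (dθ/dλ)^2 = 0
d^2θ/dλ^2 + (2/r) (dr/dλ)(dθ/dλ) = 0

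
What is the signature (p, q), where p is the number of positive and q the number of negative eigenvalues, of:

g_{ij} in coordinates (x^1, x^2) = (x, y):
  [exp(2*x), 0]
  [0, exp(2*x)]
The metric is diagonal, so its eigenvalues are the diagonal entries: exp(2*x), exp(2*x) (at a generic point, where coordinate-dependent entries are positive).
2 positive, 0 negative.
(2, 0) - Riemannian (positive definite)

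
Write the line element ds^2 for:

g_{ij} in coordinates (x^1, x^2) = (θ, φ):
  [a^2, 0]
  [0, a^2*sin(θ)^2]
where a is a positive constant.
ds^2 = g_{ij} dx^i dx^j; only the non-zero components contribute.
ds^2 = a^2 dθ^2 + a^2*sin(θ)^2 dφ^2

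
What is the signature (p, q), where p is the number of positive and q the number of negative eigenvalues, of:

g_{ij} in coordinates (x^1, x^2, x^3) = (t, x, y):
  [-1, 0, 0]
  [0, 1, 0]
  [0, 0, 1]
The metric is diagonal, so its eigenvalues are the diagonal entries: -1, 1, 1 (at a generic point, where coordinate-dependent entries are positive).
2 positive, 1 negative.
(2, 1) - Lorentzian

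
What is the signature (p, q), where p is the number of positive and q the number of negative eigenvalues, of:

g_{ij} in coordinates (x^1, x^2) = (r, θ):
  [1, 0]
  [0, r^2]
The metric is diagonal, so its eigenvalues are the diagonal entries: 1, r^2 (at a generic point, where coordinate-dependent entries are positive).
2 positive, 0 negative.
(2, 0) - Riemannian (positive definite)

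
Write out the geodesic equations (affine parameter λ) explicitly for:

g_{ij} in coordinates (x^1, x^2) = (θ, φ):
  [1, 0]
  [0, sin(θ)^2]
Geodesic equation: d^2x^k/dλ^2 + Γ^k_{ij} (dx^i/dλ)(dx^j/dλ) = 0.
Non-zero Christoffel symbols:
Γ^θ_{φ φ} = -sin(2*θ)/2
Γ^φ_{θ φ} = 1/tan(θ)
Substituting (the symmetric pair Γ^k_{ij}, Γ^k_{ji} combines into a factor 2):
d^2θ/dλ^2 - (sin(2*θ)/2) (dφ/dλ)^2 = 0
d^2φ/dλ^2 + (2/tan(θ)) (dθ/dλ)(dφ/dλ) = 0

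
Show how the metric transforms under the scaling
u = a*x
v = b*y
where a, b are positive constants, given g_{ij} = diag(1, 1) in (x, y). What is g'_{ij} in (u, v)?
Invert the transformation: x = u/a, y = v/b
g'_{ij} = (∂x^k/∂x'^i)(∂x^l/∂x'^j) g_{kl}; with g_{kl} = δ_{kl} this is Σ_k (∂x^k/∂x'^i)(∂x^k/∂x'^j).
Jacobian: ∂x/∂u = 1/a, ∂x/∂v = 0, ∂y/∂u = 0, ∂y/∂v = 1/b
g'_{uu} = (1/a)(1/a) + (0)(0) = 1/a^2
g'_{uv} = (1/a)(0) + (0)(1/b) = 0
g'_{vv} = (0)(0) + (1/b)(1/b) = 1/b^2
g'_{ij} = diag(1/a^2, 1/b^2)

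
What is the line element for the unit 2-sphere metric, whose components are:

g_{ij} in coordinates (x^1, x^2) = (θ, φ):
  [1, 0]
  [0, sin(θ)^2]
ds^2 = g_{ij} dx^i dx^j; only the non-zero components contribute.
ds^2 = dθ^2 + sin(θ)^2 dφ^2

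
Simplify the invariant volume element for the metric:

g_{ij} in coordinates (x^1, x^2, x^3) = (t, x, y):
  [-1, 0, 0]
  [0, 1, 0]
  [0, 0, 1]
det(g) = -1
√|det(g)| = 1
Volume element: dV = 1 dt dx dy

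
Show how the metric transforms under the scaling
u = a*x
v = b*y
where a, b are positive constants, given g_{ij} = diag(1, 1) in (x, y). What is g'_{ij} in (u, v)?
Invert the transformation: x = u/a, y = v/b
g'_{ij} = (∂x^k/∂x'^i)(∂x^l/∂x'^j) g_{kl}; with g_{kl} = δ_{kl} this is Σ_k (∂x^k/∂x'^i)(∂x^k/∂x'^j).
Jacobian: ∂x/∂u = 1/a, ∂x/∂v = 0, ∂y/∂u = 0, ∂y/∂v = 1/b
g'_{uu} = (1/a)(1/a) + (0)(0) = 1/a^2
g'_{uv} = (1/a)(0) + (0)(1/b) = 0
g'_{vv} = (0)(0) + (1/b)(1/b) = 1/b^2
g'_{ij} = diag(1/a^2, 1/b^2)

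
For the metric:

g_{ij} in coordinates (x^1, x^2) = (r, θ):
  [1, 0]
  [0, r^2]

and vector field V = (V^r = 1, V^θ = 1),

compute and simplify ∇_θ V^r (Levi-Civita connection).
Non-zero Christoffel symbols:
Γ^r_{θ θ} = -r
Γ^θ_{r θ} = 1/r
∇_θ V^r = ∂_θ V^r + Γ^r_{θ j} V^j
  = (0) + (0)(1) + (-r)(1)
  = -r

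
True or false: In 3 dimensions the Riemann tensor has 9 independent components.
n^2(n^2-1)/12 = 9·8/12 = 6 independent components for n = 3.
False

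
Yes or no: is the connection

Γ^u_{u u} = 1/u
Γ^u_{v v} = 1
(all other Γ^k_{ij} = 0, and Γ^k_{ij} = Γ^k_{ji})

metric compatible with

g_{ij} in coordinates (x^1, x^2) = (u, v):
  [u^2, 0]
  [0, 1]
Using ∇_k g_{ij} = ∂_k g_{ij} - Γ^m_{ki} g_{mj} - Γ^m_{kj} g_{im}:
∇_v g_{uv} = (0) - (0) - (u^2) = -u^2 ≠ 0
So the connection is not metric compatible (it is not the Levi-Civita connection).
No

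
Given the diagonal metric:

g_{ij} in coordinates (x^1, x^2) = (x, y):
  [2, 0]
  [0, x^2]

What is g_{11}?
With x^1 = x, x^2 = y, g_{11} = g_{xx} is the row-1, column-1 entry of the matrix.
g_{11} = 2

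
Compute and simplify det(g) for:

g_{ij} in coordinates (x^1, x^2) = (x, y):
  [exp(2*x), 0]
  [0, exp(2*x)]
For a 2×2 metric: det(g) = g_{11}·g_{22} - g_{12}·g_{21}
= (exp(2*x))·(exp(2*x)) - (0)·(0)
= exp(4*x) - 0
det(g) = exp(4*x)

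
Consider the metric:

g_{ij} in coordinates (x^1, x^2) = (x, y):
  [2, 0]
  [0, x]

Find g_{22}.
With x^1 = x, x^2 = y, g_{22} = g_{yy} is the row-2, column-2 entry of the matrix.
g_{22} = x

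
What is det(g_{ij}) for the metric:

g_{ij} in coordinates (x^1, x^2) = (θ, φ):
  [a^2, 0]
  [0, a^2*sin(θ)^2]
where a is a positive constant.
For a 2×2 metric: det(g) = g_{11}·g_{22} - g_{12}·g_{21}
= (a^2)·(a^2*sin(θ)^2) - (0)·(0)
= a^4*sin(θ)^2 - 0
det(g) = a^4*sin(θ)^2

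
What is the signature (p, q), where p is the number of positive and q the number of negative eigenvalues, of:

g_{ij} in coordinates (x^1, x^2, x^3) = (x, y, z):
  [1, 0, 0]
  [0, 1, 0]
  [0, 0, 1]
The metric is diagonal, so its eigenvalues are the diagonal entries: 1, 1, 1 (at a generic point, where coordinate-dependent entries are positive).
3 positive, 0 negative.
(3, 0) - Riemannian (positive definite)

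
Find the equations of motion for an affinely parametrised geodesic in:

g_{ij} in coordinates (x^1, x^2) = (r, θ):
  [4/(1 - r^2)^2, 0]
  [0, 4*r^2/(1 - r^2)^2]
Geodesic equation: d^2x^k/dλ^2 + Γ^k_{ij} (dx^i/dλ)(dx^j/dλ) = 0.
Non-zero Christoffel symbols:
Γ^r_{r r} = 2*r/(1 - r^2)
Γ^r_{θ θ} = (r^3 + r)/(r^2 - 1)
Γ^θ_{r θ} = (-r^2 - 1)/(r^3 - r)
Substituting (the symmetric pair Γ^k_{ij}, Γ^k_{ji} combines into a factor 2):
d^2r/dλ^2 + (2*r/(1 - r^2)) (dr/dλ)^2 + ((r^3 + r)/(r^2 - 1)) (dθ/dλ)^2 = 0
d^2θ/dλ^2 + ((-2*r^2 - 2)/(r^3 - r)) (dr/dλ)(dθ/dλ) = 0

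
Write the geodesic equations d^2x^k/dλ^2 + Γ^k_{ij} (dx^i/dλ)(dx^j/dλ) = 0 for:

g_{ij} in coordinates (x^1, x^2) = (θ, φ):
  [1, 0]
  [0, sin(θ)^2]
Geodesic equation: d^2x^k/dλ^2 + Γ^k_{ij} (dx^i/dλ)(dx^j/dλ) = 0.
Non-zero Christoffel symbols:
Γ^θ_{φ φ} = -sin(2*θ)/2
Γ^φ_{θ φ} = 1/tan(θ)
Substituting (the symmetric pair Γ^k_{ij}, Γ^k_{ji} combines into a factor 2):
d^2θ/dλ^2 - (sin(2*θ)/2) (dφ/dλ)^2 = 0
d^2φ/dλ^2 + (2/tan(θ)) (dθ/dλ)(dφ/dλ) = 0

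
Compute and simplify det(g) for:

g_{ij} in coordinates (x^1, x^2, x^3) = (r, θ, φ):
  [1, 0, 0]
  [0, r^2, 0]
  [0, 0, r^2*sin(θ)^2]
Diagonal metric: det(g) = g_{11}·g_{22}·g_{33}
= (1)·(r^2)·(r^2*sin(θ)^2)
det(g) = r^4*sin(θ)^2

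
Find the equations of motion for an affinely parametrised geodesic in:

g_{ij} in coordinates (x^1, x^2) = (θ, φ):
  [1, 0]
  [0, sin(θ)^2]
Geodesic equation: d^2x^k/dλ^2 + Γ^k_{ij} (dx^i/dλ)(dx^j/dλ) = 0.
Non-zero Christoffel symbols:
Γ^θ_{φ φ} = -sin(2*θ)/2
Γ^φ_{θ φ} = 1/tan(θ)
Substituting (the symmetric pair Γ^k_{ij}, Γ^k_{ji} combines into a factor 2):
d^2θ/dλ^2 - (sin(2*θ)/2) (dφ/dλ)^2 = 0
d^2φ/dλ^2 + (2/tan(θ)) (dθ/dλ)(dφ/dλ) = 0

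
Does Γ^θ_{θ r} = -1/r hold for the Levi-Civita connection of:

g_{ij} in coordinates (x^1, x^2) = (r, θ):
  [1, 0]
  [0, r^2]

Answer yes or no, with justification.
Γ^θ_{θ r} = (1/2) g^{θθ} (∂_θ g_{θr} + ∂_r g_{θθ} - ∂_θ g_{θr}) = (1/2)(1/r^2)((0) + (2*r) - (0)) = 1/r
This differs from the proposed value -1/r.
No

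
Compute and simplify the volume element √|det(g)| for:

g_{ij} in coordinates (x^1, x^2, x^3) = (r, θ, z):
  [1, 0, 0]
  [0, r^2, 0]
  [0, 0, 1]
det(g) = r^2
√|det(g)| = r
Volume element: dV = r dr dθ dz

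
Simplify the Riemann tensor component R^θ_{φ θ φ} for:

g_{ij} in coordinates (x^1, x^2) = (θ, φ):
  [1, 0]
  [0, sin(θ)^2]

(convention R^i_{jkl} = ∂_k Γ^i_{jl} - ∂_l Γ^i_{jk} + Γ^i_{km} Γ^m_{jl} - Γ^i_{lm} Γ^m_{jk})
Non-zero Christoffel symbols (Γ^k_{ij} = Γ^k_{ji}):
Γ^θ_{φ φ} = -sin(2*θ)/2
Γ^φ_{θ φ} = 1/tan(θ)
R^θ_{φ θ φ} = ∂_θ Γ^θ_{φ φ} - ∂_φ Γ^θ_{φ θ} + Γ^θ_{θ m} Γ^m_{φ φ} - Γ^θ_{φ m} Γ^m_{φ θ}
  = (-cos(2*θ)) - (0) + (0) - (-cos(θ)^2) = sin(θ)^2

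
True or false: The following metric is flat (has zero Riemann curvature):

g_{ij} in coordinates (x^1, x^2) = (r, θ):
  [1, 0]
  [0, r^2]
Non-zero Christoffel symbols:
Γ^r_{θ θ} = -r
Γ^θ_{r θ} = 1/r
Ricci tensor: R_{rr} = 0, R_{rθ} = 0, R_{θθ} = 0
All R_{ij} vanish; in 2 dimensions the Riemann tensor is fully determined by the Ricci tensor, so R^i_{jkl} = 0: the metric is flat (curvilinear coordinates on flat space).
True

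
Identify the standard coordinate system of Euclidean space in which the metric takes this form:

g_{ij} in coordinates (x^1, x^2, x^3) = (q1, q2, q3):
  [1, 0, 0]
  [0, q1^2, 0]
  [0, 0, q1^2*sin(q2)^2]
The line element ds^2 = dq1^2 + q1^2 dq2^2 + q1^2 sin(q2)^2 dq3^2 is dr^2 + r^2 dθ^2 + r^2 sin(θ)^2 dφ^2 with q1 = r, q2 = θ, q3 = φ.
spherical coordinates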